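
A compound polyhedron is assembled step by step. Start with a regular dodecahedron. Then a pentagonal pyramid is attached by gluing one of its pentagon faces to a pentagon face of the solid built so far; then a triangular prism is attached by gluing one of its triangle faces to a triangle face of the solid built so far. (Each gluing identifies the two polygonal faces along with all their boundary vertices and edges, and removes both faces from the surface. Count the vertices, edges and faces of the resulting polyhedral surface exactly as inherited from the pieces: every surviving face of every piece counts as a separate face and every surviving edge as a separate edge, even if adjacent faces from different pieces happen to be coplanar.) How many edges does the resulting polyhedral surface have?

41

A regular dodecahedron: V=20, E=30, F=12.
Attach a pentagonal pyramid (V=6, E=10, F=6) along a 5-gon: merge 5 vertices and 5 edges, delete both glued faces → V=21, E=35, F=16.
Attach a triangular prism (V=6, E=9, F=5) along a 3-gon: merge 3 vertices and 3 edges, delete both glued faces → V=24, E=41, F=19.
Check: V − E + F = 24 − 41 + 19 = 2.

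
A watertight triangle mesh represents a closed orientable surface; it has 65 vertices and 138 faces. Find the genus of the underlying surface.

3

Every face is a triangle, so 2E = 3·138 = 414, giving E = 207.
χ = V − E + F = 65 − 207 + 138 = -4.
For a closed orientable surface χ = 2 − 2g, so g = (2 − (-4))/2 = 3.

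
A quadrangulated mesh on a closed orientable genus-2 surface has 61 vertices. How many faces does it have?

χ = 2 − 2·2 = -2, and every face is a square so 4F = 2E.
V − E + F = -2 with E = 4F/2 gives 61 − (4/2 − 1)·F = -2, so F = 63 and E = 126.

63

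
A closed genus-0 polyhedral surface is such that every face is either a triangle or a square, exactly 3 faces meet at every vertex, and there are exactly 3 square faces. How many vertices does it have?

6

Let x be the number of triangles; then F = 3 + x.
Edge–face incidences: 2E = 4·3 + 3·x = 12 + 3x.
Every vertex has degree 3, so 3V = 2E.
Euler: V − E + F = 2 ⇒ (2E)/3 − E + (3 + x) = 2.
Multiply by 6: 2·(2E) − 3·(2E) + 6·(3 + x) = 12, i.e. 18 + 6x − (12 + 3x) = 12.
Collecting terms: 3x + 6 = 12, so 3x = 6, so x = 2.
Then 2E = 12 + 3·2 = 18, so E = 9, V = 2E/3 = 6, F = 3 + 2 = 5.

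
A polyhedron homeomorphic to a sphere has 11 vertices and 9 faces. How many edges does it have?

Here V − E + F = 2.
E = V + F − (2) = 11 + 9 − (2) = 18.

18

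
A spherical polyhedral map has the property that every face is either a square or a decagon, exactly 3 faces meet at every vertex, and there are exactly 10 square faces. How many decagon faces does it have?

Let x be the number of decagons; then F = 10 + x.
Edge–face incidences: 2E = 4·10 + 10·x = 40 + 10x.
Every vertex has degree 3, so 3V = 2E.
Euler: V − E + F = 2 ⇒ (2E)/3 − E + (10 + x) = 2.
Multiply by 6: 2·(2E) − 3·(2E) + 6·(10 + x) = 12, i.e. 60 + 6x − (40 + 10x) = 12.
Collecting terms: −4x + 20 = 12, so −4x = −8, so x = 2.
Then 2E = 40 + 10·2 = 60, so E = 30, V = 2E/3 = 20, F = 10 + 2 = 12.

2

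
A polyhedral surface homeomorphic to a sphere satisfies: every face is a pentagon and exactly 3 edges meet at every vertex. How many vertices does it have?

20

Each face has 5 edges and each edge borders two faces, so 2E = 5F.
Each vertex has degree 3, so 3V = 2E and hence V = 5F/3.
Euler: V − E + F = 2 ⇒ (5F/3) − (5F/2) + F = 2.
Multiply by 6: (10 − 15 + 6)F = 12, i.e. 1F = 12.
So F = 12, E = 5·12/2 = 30, V = 5·12/3 = 20.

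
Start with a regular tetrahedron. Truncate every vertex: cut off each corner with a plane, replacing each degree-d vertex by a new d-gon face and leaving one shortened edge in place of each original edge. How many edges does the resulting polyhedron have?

18

The base solid has V = 4, E = 6, F = 4.
Truncation replaces each original edge-end by a new vertex, so V′ = 2E = 12.
Each original edge survives, and each old vertex of degree d contributes d new edges; summing degrees gives Σd = 2E, so E′ = E + 2E = 3E = 18.
Each original face survives and each original vertex becomes one new face: F′ = F + V = 8.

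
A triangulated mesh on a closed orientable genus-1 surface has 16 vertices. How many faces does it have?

χ = 2 − 2·1 = 0, and every face is a triangle so 3F = 2E.
V − E + F = 0 with E = 3F/2 gives 16 − (3/2 − 1)·F = 0, so F = 32 and E = 48.

32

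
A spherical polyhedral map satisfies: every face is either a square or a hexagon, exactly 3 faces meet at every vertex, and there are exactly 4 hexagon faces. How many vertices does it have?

Let x be the number of squares; then F = 4 + x.
Edge–face incidences: 2E = 6·4 + 4·x = 24 + 4x.
Every vertex has degree 3, so 3V = 2E.
Euler: V − E + F = 2 ⇒ (2E)/3 − E + (4 + x) = 2.
Multiply by 6: 2·(2E) − 3·(2E) + 6·(4 + x) = 12, i.e. 24 + 6x − (24 + 4x) = 12.
Collecting terms: 2x = 12, so x = 6.
Then 2E = 24 + 4·6 = 48, so E = 24, V = 2E/3 = 16, F = 4 + 6 = 10.

16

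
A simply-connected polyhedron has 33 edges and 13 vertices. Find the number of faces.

Here V − E + F = 2.
F = 2 − V + E = 2 − 13 + 33 = 22.

22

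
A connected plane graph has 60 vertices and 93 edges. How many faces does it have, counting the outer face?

Euler's formula for a connected plane graph: V − E + F = 2, so F = 2 − 60 + 93 = 35.

35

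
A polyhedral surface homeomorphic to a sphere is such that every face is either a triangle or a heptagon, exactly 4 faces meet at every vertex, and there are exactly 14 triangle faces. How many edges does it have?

28

Let x be the number of heptagons; then F = 14 + x.
Edge–face incidences: 2E = 3·14 + 7·x = 42 + 7x.
Every vertex has degree 4, so 4V = 2E.
Euler: V − E + F = 2 ⇒ (2E)/4 − E + (14 + x) = 2.
Multiply by 8: 2·(2E) − 4·(2E) + 8·(14 + x) = 16, i.e. 112 + 8x − 2·(42 + 7x) = 16.
Collecting terms: −6x + 28 = 16, so −6x = −12, so x = 2.
Then 2E = 42 + 7·2 = 56, so E = 28, V = 2E/4 = 14, F = 14 + 2 = 16.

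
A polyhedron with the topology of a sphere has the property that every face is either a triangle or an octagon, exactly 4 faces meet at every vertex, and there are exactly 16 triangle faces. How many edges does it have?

32

Let x be the number of octagons; then F = 16 + x.
Edge–face incidences: 2E = 3·16 + 8·x = 48 + 8x.
Every vertex has degree 4, so 4V = 2E.
Euler: V − E + F = 2 ⇒ (2E)/4 − E + (16 + x) = 2.
Multiply by 8: 2·(2E) − 4·(2E) + 8·(16 + x) = 16, i.e. 128 + 8x − 2·(48 + 8x) = 16.
Collecting terms: −8x + 32 = 16, so −8x = −16, so x = 2.
Then 2E = 48 + 8·2 = 64, so E = 32, V = 2E/4 = 16, F = 16 + 2 = 18.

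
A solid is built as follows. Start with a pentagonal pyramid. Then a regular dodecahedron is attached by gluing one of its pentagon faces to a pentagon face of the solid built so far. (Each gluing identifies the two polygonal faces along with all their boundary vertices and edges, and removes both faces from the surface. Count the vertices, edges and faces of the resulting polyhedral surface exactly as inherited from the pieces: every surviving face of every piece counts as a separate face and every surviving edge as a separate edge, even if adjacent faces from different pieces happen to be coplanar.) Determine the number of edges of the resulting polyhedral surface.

A pentagonal pyramid: V=6, E=10, F=6.
Attach a regular dodecahedron (V=20, E=30, F=12) along a 5-gon: merge 5 vertices and 5 edges, delete both glued faces → V=21, E=35, F=16.
Check: V − E + F = 21 − 35 + 16 = 2.

35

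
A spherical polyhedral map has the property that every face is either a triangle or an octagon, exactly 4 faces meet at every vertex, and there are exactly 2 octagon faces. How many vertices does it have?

Let x be the number of triangles; then F = 2 + x.
Edge–face incidences: 2E = 8·2 + 3·x = 16 + 3x.
Every vertex has degree 4, so 4V = 2E.
Euler: V − E + F = 2 ⇒ (2E)/4 − E + (2 + x) = 2.
Multiply by 8: 2·(2E) − 4·(2E) + 8·(2 + x) = 16, i.e. 16 + 8x − 2·(16 + 3x) = 16.
Collecting terms: 2x − 16 = 16, so 2x = 32, so x = 16.
Then 2E = 16 + 3·16 = 64, so E = 32, V = 2E/4 = 16, F = 2 + 16 = 18.

16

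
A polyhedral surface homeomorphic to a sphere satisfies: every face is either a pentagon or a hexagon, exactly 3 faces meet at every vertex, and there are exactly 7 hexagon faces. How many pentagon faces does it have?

Let x be the number of pentagons; then F = 7 + x.
Edge–face incidences: 2E = 6·7 + 5·x = 42 + 5x.
Every vertex has degree 3, so 3V = 2E.
Euler: V − E + F = 2 ⇒ (2E)/3 − E + (7 + x) = 2.
Multiply by 6: 2·(2E) − 3·(2E) + 6·(7 + x) = 12, i.e. 42 + 6x − (42 + 5x) = 12.
Collecting terms: x = 12.
Then 2E = 42 + 5·12 = 102, so E = 51, V = 2E/3 = 34, F = 7 + 12 = 19.

12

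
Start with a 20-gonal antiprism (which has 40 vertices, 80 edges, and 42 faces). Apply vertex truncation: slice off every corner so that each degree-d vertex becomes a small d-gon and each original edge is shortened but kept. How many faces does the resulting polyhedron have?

82

Truncation replaces each original edge-end by a new vertex, so V′ = 2E = 160.
Each original edge survives, and each old vertex of degree d contributes d new edges; summing degrees gives Σd = 2E, so E′ = E + 2E = 3E = 240.
Each original face survives and each original vertex becomes one new face: F′ = F + V = 82.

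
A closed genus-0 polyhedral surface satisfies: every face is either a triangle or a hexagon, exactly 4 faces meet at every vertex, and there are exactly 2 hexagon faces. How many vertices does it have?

12

Let x be the number of triangles; then F = 2 + x.
Edge–face incidences: 2E = 6·2 + 3·x = 12 + 3x.
Every vertex has degree 4, so 4V = 2E.
Euler: V − E + F = 2 ⇒ (2E)/4 − E + (2 + x) = 2.
Multiply by 8: 2·(2E) − 4·(2E) + 8·(2 + x) = 16, i.e. 16 + 8x − 2·(12 + 3x) = 16.
Collecting terms: 2x − 8 = 16, so 2x = 24, so x = 12.
Then 2E = 12 + 3·12 = 48, so E = 24, V = 2E/4 = 12, F = 2 + 12 = 14.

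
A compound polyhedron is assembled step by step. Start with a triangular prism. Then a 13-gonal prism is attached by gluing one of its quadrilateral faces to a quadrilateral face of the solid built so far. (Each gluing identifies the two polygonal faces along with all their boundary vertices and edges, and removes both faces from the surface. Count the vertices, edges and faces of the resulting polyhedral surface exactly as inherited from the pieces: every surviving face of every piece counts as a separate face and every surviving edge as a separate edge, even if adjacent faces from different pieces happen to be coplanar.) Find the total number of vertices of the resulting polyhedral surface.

28

A triangular prism: V=6, E=9, F=5.
Attach a 13-gonal prism (V=26, E=39, F=15) along a 4-gon: merge 4 vertices and 4 edges, delete both glued faces → V=28, E=44, F=18.
Check: V − E + F = 28 − 44 + 18 = 2.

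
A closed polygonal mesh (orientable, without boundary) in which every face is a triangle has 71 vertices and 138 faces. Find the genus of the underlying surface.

0

Every face is a triangle, so 2E = 3·138 = 414, giving E = 207.
χ = V − E + F = 71 − 207 + 138 = 2.
For a closed orientable surface χ = 2 − 2g, so g = (2 − (2))/2 = 0.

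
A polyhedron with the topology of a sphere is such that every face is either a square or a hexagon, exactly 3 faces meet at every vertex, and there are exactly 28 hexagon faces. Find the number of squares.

6

Let x be the number of squares; then F = 28 + x.
Edge–face incidences: 2E = 6·28 + 4·x = 168 + 4x.
Every vertex has degree 3, so 3V = 2E.
Euler: V − E + F = 2 ⇒ (2E)/3 − E + (28 + x) = 2.
Multiply by 6: 2·(2E) − 3·(2E) + 6·(28 + x) = 12, i.e. 168 + 6x − (168 + 4x) = 12.
Collecting terms: 2x = 12, so x = 6.
Then 2E = 168 + 4·6 = 192, so E = 96, V = 2E/3 = 64, F = 28 + 6 = 34.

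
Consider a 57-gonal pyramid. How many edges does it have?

114

A pyramid on an n-gon base has one n-gon and n triangles: V = 57 + 1 = 58, E = 2·57 = 114, F = 57 + 1 = 58.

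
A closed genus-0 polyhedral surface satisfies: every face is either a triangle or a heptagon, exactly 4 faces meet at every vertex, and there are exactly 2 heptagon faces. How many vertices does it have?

Let x be the number of triangles; then F = 2 + x.
Edge–face incidences: 2E = 7·2 + 3·x = 14 + 3x.
Every vertex has degree 4, so 4V = 2E.
Euler: V − E + F = 2 ⇒ (2E)/4 − E + (2 + x) = 2.
Multiply by 8: 2·(2E) − 4·(2E) + 8·(2 + x) = 16, i.e. 16 + 8x − 2·(14 + 3x) = 16.
Collecting terms: 2x − 12 = 16, so 2x = 28, so x = 14.
Then 2E = 14 + 3·14 = 56, so E = 28, V = 2E/4 = 14, F = 2 + 14 = 16.

14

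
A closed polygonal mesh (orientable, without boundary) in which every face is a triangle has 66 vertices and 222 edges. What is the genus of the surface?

Every face is a triangle and each edge borders two faces, so 3F = 2·222, giving F = 148.
χ = V − E + F = 66 − 222 + 148 = -8.
For a closed orientable surface χ = 2 − 2g, so g = (2 − (-8))/2 = 5.

5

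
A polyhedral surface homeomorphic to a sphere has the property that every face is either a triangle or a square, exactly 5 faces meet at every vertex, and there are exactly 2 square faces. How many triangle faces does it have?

24

Let x be the number of triangles; then F = 2 + x.
Edge–face incidences: 2E = 4·2 + 3·x = 8 + 3x.
Every vertex has degree 5, so 5V = 2E.
Euler: V − E + F = 2 ⇒ (2E)/5 − E + (2 + x) = 2.
Multiply by 10: 2·(2E) − 5·(2E) + 10·(2 + x) = 20, i.e. 20 + 10x − 3·(8 + 3x) = 20.
Collecting terms: x − 4 = 20, so x = 24.
Then 2E = 8 + 3·24 = 80, so E = 40, V = 2E/5 = 16, F = 2 + 24 = 26.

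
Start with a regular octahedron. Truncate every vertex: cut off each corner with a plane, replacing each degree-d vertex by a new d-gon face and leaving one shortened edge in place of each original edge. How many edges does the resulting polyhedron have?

The base solid has V = 6, E = 12, F = 8.
Truncation replaces each original edge-end by a new vertex, so V′ = 2E = 24.
Each original edge survives, and each old vertex of degree d contributes d new edges; summing degrees gives Σd = 2E, so E′ = E + 2E = 3E = 36.
Each original face survives and each original vertex becomes one new face: F′ = F + V = 14.

36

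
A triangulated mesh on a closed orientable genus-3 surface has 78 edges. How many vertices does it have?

22

χ = 2 − 2·3 = -4, and every face is a triangle so 3F = 2E.
F = 2E/3 = 52. Then V = -4 + E − F = -4 + 78 − 52 = 22.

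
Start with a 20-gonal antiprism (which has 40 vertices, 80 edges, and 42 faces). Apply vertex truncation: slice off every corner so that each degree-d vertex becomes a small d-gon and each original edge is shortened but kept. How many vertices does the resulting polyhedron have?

160

Truncation replaces each original edge-end by a new vertex, so V′ = 2E = 160.
Each original edge survives, and each old vertex of degree d contributes d new edges; summing degrees gives Σd = 2E, so E′ = E + 2E = 3E = 240.
Each original face survives and each original vertex becomes one new face: F′ = F + V = 82.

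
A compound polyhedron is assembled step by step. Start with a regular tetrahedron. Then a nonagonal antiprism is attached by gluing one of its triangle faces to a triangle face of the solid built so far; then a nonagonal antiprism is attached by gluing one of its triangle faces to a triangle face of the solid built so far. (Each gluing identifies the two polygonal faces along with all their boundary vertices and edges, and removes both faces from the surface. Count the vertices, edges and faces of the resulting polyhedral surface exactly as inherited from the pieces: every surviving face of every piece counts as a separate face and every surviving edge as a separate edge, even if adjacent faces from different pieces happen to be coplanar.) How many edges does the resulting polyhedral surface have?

A regular tetrahedron: V=4, E=6, F=4.
Attach a nonagonal antiprism (V=18, E=36, F=20) along a 3-gon: merge 3 vertices and 3 edges, delete both glued faces → V=19, E=39, F=22.
Attach a nonagonal antiprism (V=18, E=36, F=20) along a 3-gon: merge 3 vertices and 3 edges, delete both glued faces → V=34, E=72, F=40.
Check: V − E + F = 34 − 72 + 40 = 2.

72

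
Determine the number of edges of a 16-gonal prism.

48

A prism on an n-gon has two n-gon bases and n rectangular sides: V = 2·16 = 32, E = 3·16 = 48, F = 16 + 2 = 18.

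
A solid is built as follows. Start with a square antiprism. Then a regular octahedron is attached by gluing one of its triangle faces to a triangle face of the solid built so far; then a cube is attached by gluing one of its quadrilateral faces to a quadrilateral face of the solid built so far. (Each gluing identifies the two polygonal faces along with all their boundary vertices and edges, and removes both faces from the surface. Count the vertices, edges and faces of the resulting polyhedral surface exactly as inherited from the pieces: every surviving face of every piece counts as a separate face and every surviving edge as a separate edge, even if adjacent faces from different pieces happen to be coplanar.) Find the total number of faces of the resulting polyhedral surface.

20

A square antiprism: V=8, E=16, F=10.
Attach a regular octahedron (V=6, E=12, F=8) along a 3-gon: merge 3 vertices and 3 edges, delete both glued faces → V=11, E=25, F=16.
Attach a cube (V=8, E=12, F=6) along a 4-gon: merge 4 vertices and 4 edges, delete both glued faces → V=15, E=33, F=20.
Check: V − E + F = 15 − 33 + 20 = 2.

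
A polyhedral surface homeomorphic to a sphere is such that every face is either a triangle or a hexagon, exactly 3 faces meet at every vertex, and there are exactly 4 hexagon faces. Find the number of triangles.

Let x be the number of triangles; then F = 4 + x.
Edge–face incidences: 2E = 6·4 + 3·x = 24 + 3x.
Every vertex has degree 3, so 3V = 2E.
Euler: V − E + F = 2 ⇒ (2E)/3 − E + (4 + x) = 2.
Multiply by 6: 2·(2E) − 3·(2E) + 6·(4 + x) = 12, i.e. 24 + 6x − (24 + 3x) = 12.
Collecting terms: 3x = 12, so x = 4.
Then 2E = 24 + 3·4 = 36, so E = 18, V = 2E/3 = 12, F = 4 + 4 = 8.

4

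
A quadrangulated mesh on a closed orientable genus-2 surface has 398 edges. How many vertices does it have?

χ = 2 − 2·2 = -2, and every face is a square so 4F = 2E.
F = 2E/4 = 199. Then V = -2 + E − F = -2 + 398 − 199 = 197.

197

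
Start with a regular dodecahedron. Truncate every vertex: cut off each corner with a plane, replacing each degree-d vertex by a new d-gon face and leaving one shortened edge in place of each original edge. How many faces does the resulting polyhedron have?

The base solid has V = 20, E = 30, F = 12.
Truncation replaces each original edge-end by a new vertex, so V′ = 2E = 60.
Each original edge survives, and each old vertex of degree d contributes d new edges; summing degrees gives Σd = 2E, so E′ = E + 2E = 3E = 90.
Each original face survives and each original vertex becomes one new face: F′ = F + V = 32.

32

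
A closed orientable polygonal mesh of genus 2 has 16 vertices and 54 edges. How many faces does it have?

36

For a closed orientable surface of genus 2, χ = 2 − 2·2 = -2.
F = -2 − V + E = -2 − 16 + 54 = 36.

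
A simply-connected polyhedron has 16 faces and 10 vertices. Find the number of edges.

Here V − E + F = 2.
E = V + F − (2) = 10 + 16 − (2) = 24.

24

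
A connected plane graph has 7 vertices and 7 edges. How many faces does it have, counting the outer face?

Euler's formula for a connected plane graph: V − E + F = 2, so F = 2 − 7 + 7 = 2.

2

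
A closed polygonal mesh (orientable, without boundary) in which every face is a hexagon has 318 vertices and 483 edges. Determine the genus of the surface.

3

Every face is a hexagon and each edge borders two faces, so 6F = 2·483, giving F = 161.
χ = V − E + F = 318 − 483 + 161 = -4.
For a closed orientable surface χ = 2 − 2g, so g = (2 − (-4))/2 = 3.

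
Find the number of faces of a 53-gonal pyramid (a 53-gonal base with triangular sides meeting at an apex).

A pyramid on an n-gon base has one n-gon and n triangles: V = 53 + 1 = 54, E = 2·53 = 106, F = 53 + 1 = 54.
Check: V − E + F = 54 − 106 + 54 = 2.

54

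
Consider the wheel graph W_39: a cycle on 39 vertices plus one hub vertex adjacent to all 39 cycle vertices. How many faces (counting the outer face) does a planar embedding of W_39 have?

40

W_39 has V = 39 + 1 = 40 vertices and E = 2·39 = 78 edges.
By Euler's formula F = 2 − V + E = 2 − 40 + 78 = 40.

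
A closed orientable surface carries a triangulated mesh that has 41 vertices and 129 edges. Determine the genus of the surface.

Every face is a triangle and each edge borders two faces, so 3F = 2·129, giving F = 86.
χ = V − E + F = 41 − 129 + 86 = -2.
For a closed orientable surface χ = 2 − 2g, so g = (2 − (-2))/2 = 2.

2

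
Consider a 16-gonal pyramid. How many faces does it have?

A pyramid on an n-gon base has one n-gon and n triangles: V = 16 + 1 = 17, E = 2·16 = 32, F = 16 + 1 = 17.
Check: V − E + F = 17 − 32 + 17 = 2.

17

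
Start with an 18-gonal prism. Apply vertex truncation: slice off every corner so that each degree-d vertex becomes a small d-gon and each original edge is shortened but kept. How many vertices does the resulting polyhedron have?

108

The base solid has V = 36, E = 54, F = 20.
Truncation replaces each original edge-end by a new vertex, so V′ = 2E = 108.
Each original edge survives, and each old vertex of degree d contributes d new edges; summing degrees gives Σd = 2E, so E′ = E + 2E = 3E = 162.
Each original face survives and each original vertex becomes one new face: F′ = F + V = 56.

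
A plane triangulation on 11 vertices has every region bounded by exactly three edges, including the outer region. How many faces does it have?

In a plane triangulation 3F = 2E and V − E + F = 2, so F = 2V − 4 = 2·11 − 4 = 18.

18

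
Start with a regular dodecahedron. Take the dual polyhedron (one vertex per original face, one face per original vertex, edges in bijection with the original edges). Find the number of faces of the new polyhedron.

20

The base solid has V = 20, E = 30, F = 12.
The dual swaps V and F and preserves E: V′ = F = 12, E′ = E = 30, F′ = V = 20.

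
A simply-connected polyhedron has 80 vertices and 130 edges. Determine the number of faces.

52

Here V − E + F = 2.
F = 2 − V + E = 2 − 80 + 130 = 52.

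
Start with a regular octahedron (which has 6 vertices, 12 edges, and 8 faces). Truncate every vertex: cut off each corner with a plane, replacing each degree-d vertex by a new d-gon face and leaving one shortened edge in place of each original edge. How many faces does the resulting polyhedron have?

Truncation replaces each original edge-end by a new vertex, so V′ = 2E = 24.
Each original edge survives, and each old vertex of degree d contributes d new edges; summing degrees gives Σd = 2E, so E′ = E + 2E = 3E = 36.
Each original face survives and each original vertex becomes one new face: F′ = F + V = 14.

14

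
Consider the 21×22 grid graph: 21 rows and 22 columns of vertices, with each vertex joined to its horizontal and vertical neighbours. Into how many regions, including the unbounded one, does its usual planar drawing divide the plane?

421

The grid has V = 21·22 = 462 vertices and E = 21·21 + 22·20 = 881 edges.
F = 2 − V + E = 2 − 462 + 881 = 421.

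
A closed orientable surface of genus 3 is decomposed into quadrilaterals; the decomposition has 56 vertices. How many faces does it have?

60

χ = 2 − 2·3 = -4, and every face is a square so 4F = 2E.
V − E + F = -4 with E = 4F/2 gives 56 − (4/2 − 1)·F = -4, so F = 60 and E = 120.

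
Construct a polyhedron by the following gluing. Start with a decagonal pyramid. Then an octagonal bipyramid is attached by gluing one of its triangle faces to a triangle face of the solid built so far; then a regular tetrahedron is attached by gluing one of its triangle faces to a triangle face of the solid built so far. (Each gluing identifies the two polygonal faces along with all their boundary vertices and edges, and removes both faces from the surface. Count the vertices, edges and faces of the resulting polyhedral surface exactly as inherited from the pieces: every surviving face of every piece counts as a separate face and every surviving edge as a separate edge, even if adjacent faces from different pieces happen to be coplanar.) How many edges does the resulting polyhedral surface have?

A decagonal pyramid: V=11, E=20, F=11.
Attach an octagonal bipyramid (V=10, E=24, F=16) along a 3-gon: merge 3 vertices and 3 edges, delete both glued faces → V=18, E=41, F=25.
Attach a regular tetrahedron (V=4, E=6, F=4) along a 3-gon: merge 3 vertices and 3 edges, delete both glued faces → V=19, E=44, F=27.
Check: V − E + F = 19 − 44 + 27 = 2.

44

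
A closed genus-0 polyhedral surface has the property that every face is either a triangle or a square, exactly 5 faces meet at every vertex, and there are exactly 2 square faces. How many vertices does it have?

16

Let x be the number of triangles; then F = 2 + x.
Edge–face incidences: 2E = 4·2 + 3·x = 8 + 3x.
Every vertex has degree 5, so 5V = 2E.
Euler: V − E + F = 2 ⇒ (2E)/5 − E + (2 + x) = 2.
Multiply by 10: 2·(2E) − 5·(2E) + 10·(2 + x) = 20, i.e. 20 + 10x − 3·(8 + 3x) = 20.
Collecting terms: x − 4 = 20, so x = 24.
Then 2E = 8 + 3·24 = 80, so E = 40, V = 2E/5 = 16, F = 2 + 24 = 26.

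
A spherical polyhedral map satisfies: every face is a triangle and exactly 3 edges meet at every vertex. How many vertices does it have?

Each face has 3 edges and each edge borders two faces, so 2E = 3F.
Each vertex has degree 3, so 3V = 2E and hence V = 3F/3.
Euler: V − E + F = 2 ⇒ (3F/3) − (3F/2) + F = 2.
Multiply by 6: (6 − 9 + 6)F = 12, i.e. 3F = 12.
So F = 4, E = 3·4/2 = 6, V = 3·4/3 = 4.

4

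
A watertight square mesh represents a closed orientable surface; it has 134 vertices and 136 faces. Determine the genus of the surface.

Every face is a square, so 2E = 4·136 = 544, giving E = 272.
χ = V − E + F = 134 − 272 + 136 = -2.
For a closed orientable surface χ = 2 − 2g, so g = (2 − (-2))/2 = 2.

2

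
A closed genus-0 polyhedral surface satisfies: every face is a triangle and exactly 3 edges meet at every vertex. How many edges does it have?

6

Each face has 3 edges and each edge borders two faces, so 2E = 3F.
Each vertex has degree 3, so 3V = 2E and hence V = 3F/3.
Euler: V − E + F = 2 ⇒ (3F/3) − (3F/2) + F = 2.
Multiply by 6: (6 − 9 + 6)F = 12, i.e. 3F = 12.
So F = 4, E = 3·4/2 = 6, V = 3·4/3 = 4.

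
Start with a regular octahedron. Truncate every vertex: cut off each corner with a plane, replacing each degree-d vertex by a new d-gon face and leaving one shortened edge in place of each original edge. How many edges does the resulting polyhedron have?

The base solid has V = 6, E = 12, F = 8.
Truncation replaces each original edge-end by a new vertex, so V′ = 2E = 24.
Each original edge survives, and each old vertex of degree d contributes d new edges; summing degrees gives Σd = 2E, so E′ = E + 2E = 3E = 36.
Each original face survives and each original vertex becomes one new face: F′ = F + V = 14.

36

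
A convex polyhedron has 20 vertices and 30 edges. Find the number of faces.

Here V − E + F = 2.
F = 2 − V + E = 2 − 20 + 30 = 12.

12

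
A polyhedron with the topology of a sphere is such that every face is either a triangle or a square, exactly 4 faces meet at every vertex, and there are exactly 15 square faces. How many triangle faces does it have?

Let x be the number of triangles; then F = 15 + x.
Edge–face incidences: 2E = 4·15 + 3·x = 60 + 3x.
Every vertex has degree 4, so 4V = 2E.
Euler: V − E + F = 2 ⇒ (2E)/4 − E + (15 + x) = 2.
Multiply by 8: 2·(2E) − 4·(2E) + 8·(15 + x) = 16, i.e. 120 + 8x − 2·(60 + 3x) = 16.
Collecting terms: 2x = 16, so x = 8.
Then 2E = 60 + 3·8 = 84, so E = 42, V = 2E/4 = 21, F = 15 + 8 = 23.

8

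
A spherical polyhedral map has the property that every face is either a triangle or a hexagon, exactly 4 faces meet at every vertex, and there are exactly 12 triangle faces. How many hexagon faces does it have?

Let x be the number of hexagons; then F = 12 + x.
Edge–face incidences: 2E = 3·12 + 6·x = 36 + 6x.
Every vertex has degree 4, so 4V = 2E.
Euler: V − E + F = 2 ⇒ (2E)/4 − E + (12 + x) = 2.
Multiply by 8: 2·(2E) − 4·(2E) + 8·(12 + x) = 16, i.e. 96 + 8x − 2·(36 + 6x) = 16.
Collecting terms: −4x + 24 = 16, so −4x = −8, so x = 2.
Then 2E = 36 + 6·2 = 48, so E = 24, V = 2E/4 = 12, F = 12 + 2 = 14.

2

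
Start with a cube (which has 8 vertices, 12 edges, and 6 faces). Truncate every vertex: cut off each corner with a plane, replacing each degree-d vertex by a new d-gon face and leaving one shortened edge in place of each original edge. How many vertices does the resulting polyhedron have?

Truncation replaces each original edge-end by a new vertex, so V′ = 2E = 24.
Each original edge survives, and each old vertex of degree d contributes d new edges; summing degrees gives Σd = 2E, so E′ = E + 2E = 3E = 36.
Each original face survives and each original vertex becomes one new face: F′ = F + V = 14.

24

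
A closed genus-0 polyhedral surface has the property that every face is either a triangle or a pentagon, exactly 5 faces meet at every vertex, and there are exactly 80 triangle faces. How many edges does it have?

Let x be the number of pentagons; then F = 80 + x.
Edge–face incidences: 2E = 3·80 + 5·x = 240 + 5x.
Every vertex has degree 5, so 5V = 2E.
Euler: V − E + F = 2 ⇒ (2E)/5 − E + (80 + x) = 2.
Multiply by 10: 2·(2E) − 5·(2E) + 10·(80 + x) = 20, i.e. 800 + 10x − 3·(240 + 5x) = 20.
Collecting terms: −5x + 80 = 20, so −5x = −60, so x = 12.
Then 2E = 240 + 5·12 = 300, so E = 150, V = 2E/5 = 60, F = 80 + 12 = 92.

150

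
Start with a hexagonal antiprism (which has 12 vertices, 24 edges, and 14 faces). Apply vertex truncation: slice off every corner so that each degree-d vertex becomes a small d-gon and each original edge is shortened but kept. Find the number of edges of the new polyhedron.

Truncation replaces each original edge-end by a new vertex, so V′ = 2E = 48.
Each original edge survives, and each old vertex of degree d contributes d new edges; summing degrees gives Σd = 2E, so E′ = E + 2E = 3E = 72.
Each original face survives and each original vertex becomes one new face: F′ = F + V = 26.

72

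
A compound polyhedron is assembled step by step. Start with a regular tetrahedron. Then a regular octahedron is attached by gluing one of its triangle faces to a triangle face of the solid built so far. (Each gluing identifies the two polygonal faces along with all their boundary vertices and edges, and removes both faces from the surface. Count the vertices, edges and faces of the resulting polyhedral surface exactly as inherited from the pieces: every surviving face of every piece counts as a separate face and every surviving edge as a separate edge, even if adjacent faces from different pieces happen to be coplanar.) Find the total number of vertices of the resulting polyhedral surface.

7

A regular tetrahedron: V=4, E=6, F=4.
Attach a regular octahedron (V=6, E=12, F=8) along a 3-gon: merge 3 vertices and 3 edges, delete both glued faces → V=7, E=15, F=10.
Check: V − E + F = 7 − 15 + 10 = 2.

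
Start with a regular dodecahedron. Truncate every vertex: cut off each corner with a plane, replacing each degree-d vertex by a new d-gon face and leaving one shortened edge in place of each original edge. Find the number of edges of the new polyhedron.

The base solid has V = 20, E = 30, F = 12.
Truncation replaces each original edge-end by a new vertex, so V′ = 2E = 60.
Each original edge survives, and each old vertex of degree d contributes d new edges; summing degrees gives Σd = 2E, so E′ = E + 2E = 3E = 90.
Each original face survives and each original vertex becomes one new face: F′ = F + V = 32.

90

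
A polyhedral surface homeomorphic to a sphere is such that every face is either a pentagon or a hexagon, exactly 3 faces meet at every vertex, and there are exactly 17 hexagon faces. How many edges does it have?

81

Let x be the number of pentagons; then F = 17 + x.
Edge–face incidences: 2E = 6·17 + 5·x = 102 + 5x.
Every vertex has degree 3, so 3V = 2E.
Euler: V − E + F = 2 ⇒ (2E)/3 − E + (17 + x) = 2.
Multiply by 6: 2·(2E) − 3·(2E) + 6·(17 + x) = 12, i.e. 102 + 6x − (102 + 5x) = 12.
Collecting terms: x = 12.
Then 2E = 102 + 5·12 = 162, so E = 81, V = 2E/3 = 54, F = 17 + 12 = 29.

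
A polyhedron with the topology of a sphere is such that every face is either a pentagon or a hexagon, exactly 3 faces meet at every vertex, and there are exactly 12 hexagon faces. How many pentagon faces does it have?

12

Let x be the number of pentagons; then F = 12 + x.
Edge–face incidences: 2E = 6·12 + 5·x = 72 + 5x.
Every vertex has degree 3, so 3V = 2E.
Euler: V − E + F = 2 ⇒ (2E)/3 − E + (12 + x) = 2.
Multiply by 6: 2·(2E) − 3·(2E) + 6·(12 + x) = 12, i.e. 72 + 6x − (72 + 5x) = 12.
Collecting terms: x = 12.
Then 2E = 72 + 5·12 = 132, so E = 66, V = 2E/3 = 44, F = 12 + 12 = 24.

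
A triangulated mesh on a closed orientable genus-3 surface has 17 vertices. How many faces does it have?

42

χ = 2 − 2·3 = -4, and every face is a triangle so 3F = 2E.
V − E + F = -4 with E = 3F/2 gives 17 − (3/2 − 1)·F = -4, so F = 42 and E = 63.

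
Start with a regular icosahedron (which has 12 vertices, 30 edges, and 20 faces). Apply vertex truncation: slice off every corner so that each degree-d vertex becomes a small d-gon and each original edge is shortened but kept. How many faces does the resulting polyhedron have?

32

Truncation replaces each original edge-end by a new vertex, so V′ = 2E = 60.
Each original edge survives, and each old vertex of degree d contributes d new edges; summing degrees gives Σd = 2E, so E′ = E + 2E = 3E = 90.
Each original face survives and each original vertex becomes one new face: F′ = F + V = 32.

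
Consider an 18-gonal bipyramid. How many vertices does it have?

20

A bipyramid over an n-gon has 2n triangular faces and n + 2 vertices: V = 18 + 2 = 20, E = 3·18 = 54, F = 2·18 = 36.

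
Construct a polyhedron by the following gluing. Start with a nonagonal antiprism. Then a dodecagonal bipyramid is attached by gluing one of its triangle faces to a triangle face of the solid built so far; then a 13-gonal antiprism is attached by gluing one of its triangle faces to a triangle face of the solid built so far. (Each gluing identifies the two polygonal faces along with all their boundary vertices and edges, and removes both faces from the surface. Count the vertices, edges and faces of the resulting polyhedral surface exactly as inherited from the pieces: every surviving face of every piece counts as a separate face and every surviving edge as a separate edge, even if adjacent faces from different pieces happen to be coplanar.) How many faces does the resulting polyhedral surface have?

A nonagonal antiprism: V=18, E=36, F=20.
Attach a dodecagonal bipyramid (V=14, E=36, F=24) along a 3-gon: merge 3 vertices and 3 edges, delete both glued faces → V=29, E=69, F=42.
Attach a 13-gonal antiprism (V=26, E=52, F=28) along a 3-gon: merge 3 vertices and 3 edges, delete both glued faces → V=52, E=118, F=68.
Check: V − E + F = 52 − 118 + 68 = 2.

68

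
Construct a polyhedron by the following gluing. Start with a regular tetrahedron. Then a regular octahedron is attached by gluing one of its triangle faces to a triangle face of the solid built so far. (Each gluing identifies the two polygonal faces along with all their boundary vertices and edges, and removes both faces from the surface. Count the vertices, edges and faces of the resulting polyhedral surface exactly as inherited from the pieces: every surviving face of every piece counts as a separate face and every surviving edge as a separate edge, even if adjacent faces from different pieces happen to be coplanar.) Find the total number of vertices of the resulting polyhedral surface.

A regular tetrahedron: V=4, E=6, F=4.
Attach a regular octahedron (V=6, E=12, F=8) along a 3-gon: merge 3 vertices and 3 edges, delete both glued faces → V=7, E=15, F=10.
Check: V − E + F = 7 − 15 + 10 = 2.

7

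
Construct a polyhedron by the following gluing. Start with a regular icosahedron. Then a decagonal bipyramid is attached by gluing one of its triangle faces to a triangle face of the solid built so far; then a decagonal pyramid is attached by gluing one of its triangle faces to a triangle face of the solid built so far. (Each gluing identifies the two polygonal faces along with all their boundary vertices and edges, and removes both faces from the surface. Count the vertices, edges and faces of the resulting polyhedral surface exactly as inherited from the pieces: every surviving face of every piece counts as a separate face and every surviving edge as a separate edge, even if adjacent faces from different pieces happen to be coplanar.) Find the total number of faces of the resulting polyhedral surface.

47

A regular icosahedron: V=12, E=30, F=20.
Attach a decagonal bipyramid (V=12, E=30, F=20) along a 3-gon: merge 3 vertices and 3 edges, delete both glued faces → V=21, E=57, F=38.
Attach a decagonal pyramid (V=11, E=20, F=11) along a 3-gon: merge 3 vertices and 3 edges, delete both glued faces → V=29, E=74, F=47.
Check: V − E + F = 29 − 74 + 47 = 2.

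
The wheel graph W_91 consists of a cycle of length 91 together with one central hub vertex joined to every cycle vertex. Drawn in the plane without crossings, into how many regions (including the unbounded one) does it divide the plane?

W_91 has V = 91 + 1 = 92 vertices and E = 2·91 = 182 edges.
By Euler's formula F = 2 − V + E = 2 − 92 + 182 = 92.

92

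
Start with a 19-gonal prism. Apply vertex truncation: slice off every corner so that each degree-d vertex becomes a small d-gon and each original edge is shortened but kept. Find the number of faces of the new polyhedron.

The base solid has V = 38, E = 57, F = 21.
Truncation replaces each original edge-end by a new vertex, so V′ = 2E = 114.
Each original edge survives, and each old vertex of degree d contributes d new edges; summing degrees gives Σd = 2E, so E′ = E + 2E = 3E = 171.
Each original face survives and each original vertex becomes one new face: F′ = F + V = 59.

59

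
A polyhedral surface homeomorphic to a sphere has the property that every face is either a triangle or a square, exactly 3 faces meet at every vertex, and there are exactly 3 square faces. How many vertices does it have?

6

Let x be the number of triangles; then F = 3 + x.
Edge–face incidences: 2E = 4·3 + 3·x = 12 + 3x.
Every vertex has degree 3, so 3V = 2E.
Euler: V − E + F = 2 ⇒ (2E)/3 − E + (3 + x) = 2.
Multiply by 6: 2·(2E) − 3·(2E) + 6·(3 + x) = 12, i.e. 18 + 6x − (12 + 3x) = 12.
Collecting terms: 3x + 6 = 12, so 3x = 6, so x = 2.
Then 2E = 12 + 3·2 = 18, so E = 9, V = 2E/3 = 6, F = 3 + 2 = 5.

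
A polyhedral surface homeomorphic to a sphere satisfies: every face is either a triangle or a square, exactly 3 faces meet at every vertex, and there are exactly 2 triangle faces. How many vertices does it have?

6

Let x be the number of squares; then F = 2 + x.
Edge–face incidences: 2E = 3·2 + 4·x = 6 + 4x.
Every vertex has degree 3, so 3V = 2E.
Euler: V − E + F = 2 ⇒ (2E)/3 − E + (2 + x) = 2.
Multiply by 6: 2·(2E) − 3·(2E) + 6·(2 + x) = 12, i.e. 12 + 6x − (6 + 4x) = 12.
Collecting terms: 2x + 6 = 12, so 2x = 6, so x = 3.
Then 2E = 6 + 4·3 = 18, so E = 9, V = 2E/3 = 6, F = 2 + 3 = 5.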